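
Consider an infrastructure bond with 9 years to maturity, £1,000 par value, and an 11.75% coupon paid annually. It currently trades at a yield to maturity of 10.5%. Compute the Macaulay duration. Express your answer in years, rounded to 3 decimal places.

Periodic yield y = 0.105. Discount each cash flow and weight by its year:
  t   CF        PV=CF/(1+0.105)^t    t·PV
  1       117.50       106.3348       106.3348
  2       117.50        96.2306       192.4613
  3       117.50        87.0865       261.2596
  4       117.50        78.8113       315.2454
  5       117.50        71.3225       356.6124
  6       117.50        64.5452       387.2714
  7       117.50        58.4120       408.8839
  8       117.50        52.8615       422.8922
  9     1,117.50       454.9745     4,094.7702
  Σ                  1,070.5790     6,545.7312
Price P = Σ PV = 1,070.5790.
Macaulay duration = Σ(t·PV) / P = 6,545.7312 / 1,070.5790 = 6.11420 years.

6.114 years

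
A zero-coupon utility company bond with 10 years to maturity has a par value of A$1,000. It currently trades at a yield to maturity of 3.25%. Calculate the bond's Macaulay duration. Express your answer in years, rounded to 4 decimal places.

A zero-coupon bond has a single cash flow at maturity, so its Macaulay duration equals its maturity: 10 years.

10.0000 years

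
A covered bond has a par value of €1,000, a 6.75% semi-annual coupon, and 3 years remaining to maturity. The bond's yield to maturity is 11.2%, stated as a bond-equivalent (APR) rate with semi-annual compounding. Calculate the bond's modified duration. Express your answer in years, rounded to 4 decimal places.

2.6030 years

Periodic yield y = 0.056. First find Macaulay duration:
  t   CF        PV=CF/(1+0.056)^t    t·PV
  1        33.75        31.9602        31.9602
  2        33.75        30.2654        60.5307
  3        33.75        28.6604        85.9812
  4        33.75        27.1405       108.5621
  5        33.75        25.7012       128.5062
  6     1,033.75       745.4732     4,472.8390
  Σ                    889.2009     4,888.3794
P = 889.2009; Macaulay duration = 4,888.3794 / 889.2009 = 5.49750 half-year periods = 2.74875 years.
Modified duration = D_Mac / (1 + y) = 2.74875 / 1.056 = 2.60298 years.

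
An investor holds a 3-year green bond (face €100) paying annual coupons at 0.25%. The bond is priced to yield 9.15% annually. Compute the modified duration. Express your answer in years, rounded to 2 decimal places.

2.74 years

Periodic yield y = 0.0915. First find Macaulay duration:
  t   CF        PV=CF/(1+0.0915)^t    t·PV
  1         0.25         0.2290         0.2290
  2         0.25         0.2098         0.4197
  3       100.25        77.0927       231.2780
  Σ                     77.5316       231.9268
P = 77.5316; Macaulay duration = 231.9268 / 77.5316 = 2.99139 years.
Modified duration = D_Mac / (1 + y) = 2.99139 / 1.0915 = 2.74062 years.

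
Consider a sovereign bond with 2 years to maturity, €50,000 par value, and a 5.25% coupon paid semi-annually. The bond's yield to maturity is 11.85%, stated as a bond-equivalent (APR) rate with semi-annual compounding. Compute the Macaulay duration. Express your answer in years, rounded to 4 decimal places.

Periodic yield y = 0.05925. Discount each cash flow and weight by its period:
  t   CF        PV=CF/(1+0.05925)^t    t·PV
  1     1,312.50     1,239.0843     1,239.0843
  2     1,312.50     1,169.7751     2,339.5502
  3     1,312.50     1,104.3428     3,313.0283
  4    51,312.50    40,759.5409   163,038.1637
  Σ                 44,272.7430   169,929.8264
Price P = Σ PV = 44,272.7430.
Macaulay duration = Σ(t·PV) / P = 169,929.8264 / 44,272.7430 = 3.83825 half-year periods.
In years: 3.83825 / 2 = 1.91912 years.

1.9191 years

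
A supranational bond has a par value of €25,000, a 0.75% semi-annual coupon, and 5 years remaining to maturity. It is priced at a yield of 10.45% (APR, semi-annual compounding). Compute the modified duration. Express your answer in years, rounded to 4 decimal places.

Periodic yield y = 0.05225. First find Macaulay duration:
  t   CF        PV=CF/(1+0.05225)^t    t·PV
  1        93.75        89.0948        89.0948
  2        93.75        84.6708       169.3415
  3        93.75        80.4664       241.3991
  4        93.75        76.4708       305.8831
  5        93.75        72.6736       363.3679
  6        93.75        69.0649       414.3897
  7        93.75        65.6355       459.4484
  8        93.75        62.3763       499.0106
  9        93.75        59.2790       533.5110
  10   25,093.75    15,079.1278   150,791.2783
  Σ                 15,738.8599   153,866.7245
P = 15,738.8599; Macaulay duration = 153,866.7245 / 15,738.8599 = 9.77623 half-year periods = 4.88812 years.
Modified duration = D_Mac / (1 + y) = 4.88812 / 1.05225 = 4.64539 years.

4.6454 years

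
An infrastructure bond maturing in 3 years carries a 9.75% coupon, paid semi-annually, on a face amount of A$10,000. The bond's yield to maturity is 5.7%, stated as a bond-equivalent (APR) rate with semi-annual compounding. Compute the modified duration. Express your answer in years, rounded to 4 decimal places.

2.6168 years

Periodic yield y = 0.0285. First find Macaulay duration:
  t   CF        PV=CF/(1+0.0285)^t    t·PV
  1       487.50       473.9912       473.9912
  2       487.50       460.8568       921.7137
  3       487.50       448.0864     1,344.2591
  4       487.50       435.6698     1,742.6791
  5       487.50       423.5973     2,117.9863
  6    10,487.50     8,860.2545    53,161.5271
  Σ                 11,102.4560    59,762.1565
P = 11,102.4560; Macaulay duration = 59,762.1565 / 11,102.4560 = 5.38279 half-year periods = 2.69139 years.
Modified duration = D_Mac / (1 + y) = 2.69139 / 1.0285 = 2.61681 years.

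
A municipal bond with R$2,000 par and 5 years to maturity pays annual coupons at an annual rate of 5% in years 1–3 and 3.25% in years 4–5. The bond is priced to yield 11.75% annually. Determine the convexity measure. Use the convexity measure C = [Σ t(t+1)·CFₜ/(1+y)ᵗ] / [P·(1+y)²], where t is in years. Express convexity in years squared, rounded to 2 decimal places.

With y = 0.1175:
  t   CF        PV=CF/(1+0.1175)^t    t·PV        t(t+1)·PV
  1       100.00        89.4855        89.4855         178.9709
  2       100.00        80.0765       160.1529         480.4588
  3       100.00        71.6568       214.9704         859.8816
  4        65.00        41.6796       166.7183         833.5914
  5     2,065.00     1,184.9019     5,924.5095      35,547.0571
  Σ                  1,467.8002     6,555.8366      37,899.9598
P = 1,467.8002.
Convexity = Σ t(t+1)·PV / [P·(1+y)²] = 37,899.9598 / (1,467.8002 × 1.248806) = 20.67649.

20.68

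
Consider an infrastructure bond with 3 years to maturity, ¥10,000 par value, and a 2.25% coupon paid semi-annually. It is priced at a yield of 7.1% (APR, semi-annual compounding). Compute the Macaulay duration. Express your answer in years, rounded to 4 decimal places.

2.9106 years

Periodic yield y = 0.0355. Discount each cash flow and weight by its period:
  t   CF        PV=CF/(1+0.0355)^t    t·PV
  1       112.50       108.6432       108.6432
  2       112.50       104.9186       209.8371
  3       112.50       101.3216       303.9649
  4       112.50        97.8480       391.3921
  5       112.50        94.4935       472.4676
  6    10,112.50     8,202.7205    49,216.3232
  Σ                  8,709.9454    50,702.6281
Price P = Σ PV = 8,709.9454.
Macaulay duration = Σ(t·PV) / P = 50,702.6281 / 8,709.9454 = 5.82123 half-year periods.
In years: 5.82123 / 2 = 2.91062 years.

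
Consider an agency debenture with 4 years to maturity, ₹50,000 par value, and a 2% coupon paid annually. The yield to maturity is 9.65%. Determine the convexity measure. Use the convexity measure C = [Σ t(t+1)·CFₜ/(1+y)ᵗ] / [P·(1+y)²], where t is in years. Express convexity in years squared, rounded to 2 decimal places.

With y = 0.0965:
  t   CF        PV=CF/(1+0.0965)^t    t·PV        t(t+1)·PV
  1     1,000.00       911.9927       911.9927       1,823.9854
  2     1,000.00       831.7307     1,663.4614       4,990.3842
  3     1,000.00       758.5323     2,275.5970       9,102.3879
  4    51,000.00    35,280.5732   141,122.2927     705,611.4633
  Σ                 37,782.8289   145,973.3437     721,528.2208
P = 37,782.8289.
Convexity = Σ t(t+1)·PV / [P·(1+y)²] = 721,528.2208 / (37,782.8289 × 1.202312) = 15.88333.

15.88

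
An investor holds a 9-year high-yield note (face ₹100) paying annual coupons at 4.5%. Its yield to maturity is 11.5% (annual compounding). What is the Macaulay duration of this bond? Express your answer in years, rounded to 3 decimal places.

Periodic yield y = 0.115. Discount each cash flow and weight by its year:
  t   CF        PV=CF/(1+0.115)^t    t·PV
  1         4.50         4.0359         4.0359
  2         4.50         3.6196         7.2392
  3         4.50         3.2463         9.7389
  4         4.50         2.9115        11.6459
  5         4.50         2.6112        13.0559
  6         4.50         2.3419        14.0512
  7         4.50         2.1003        14.7023
  8         4.50         1.8837        15.0697
  9       104.50        39.2322       353.0897
  Σ                     61.9825       442.6287
Price P = Σ PV = 61.9825.
Macaulay duration = Σ(t·PV) / P = 442.6287 / 61.9825 = 7.14118 years.

7.141 years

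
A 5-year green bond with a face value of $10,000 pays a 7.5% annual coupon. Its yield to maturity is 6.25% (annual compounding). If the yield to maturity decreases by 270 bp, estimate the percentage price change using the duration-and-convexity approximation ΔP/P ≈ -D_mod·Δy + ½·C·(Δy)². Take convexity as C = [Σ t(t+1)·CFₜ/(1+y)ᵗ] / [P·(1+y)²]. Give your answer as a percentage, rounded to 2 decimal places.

+11.91%

With y = 0.0625:
  t   CF        PV=CF/(1+0.0625)^t    t·PV        t(t+1)·PV
  1       750.00       705.8824       705.8824       1,411.7647
  2       750.00       664.3599     1,328.7197       3,986.1592
  3       750.00       625.2799     1,875.8396       7,503.3584
  4       750.00       588.4987     2,353.9948      11,769.9740
  5    10,750.00     7,938.9629    39,694.8143     238,168.8860
  Σ                 10,522.9837    45,959.2508     262,840.1424
P = 10,522.9837; D_Mac = 4.36751 yrs; D_mod = 4.11060 yrs; C = 22.12559.
Duration effect: -4.11060 × (-0.027) = +0.110986
Convexity effect: 0.5 × 22.12559 × (-0.027)² = +0.0080648
ΔP/P ≈ +0.110986 + 0.0080648 = +0.119051 = +11.9051%.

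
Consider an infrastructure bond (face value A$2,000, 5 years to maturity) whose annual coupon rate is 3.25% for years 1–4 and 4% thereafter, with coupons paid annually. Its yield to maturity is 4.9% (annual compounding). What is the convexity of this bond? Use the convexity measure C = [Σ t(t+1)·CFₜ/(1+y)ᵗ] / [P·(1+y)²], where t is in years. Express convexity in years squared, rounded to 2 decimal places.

24.98

With y = 0.049:
  t   CF        PV=CF/(1+0.049)^t    t·PV        t(t+1)·PV
  1        65.00        61.9638        61.9638         123.9276
  2        65.00        59.0694       118.1388         354.4163
  3        65.00        56.3102       168.9305         675.7221
  4        65.00        53.6799       214.7195       1,073.5973
  5     2,080.00     1,637.5173     8,187.5864      49,125.5187
  Σ                  1,868.5405     8,751.3390      51,353.1819
P = 1,868.5405.
Convexity = Σ t(t+1)·PV / [P·(1+y)²] = 51,353.1819 / (1,868.5405 × 1.100401) = 24.97548.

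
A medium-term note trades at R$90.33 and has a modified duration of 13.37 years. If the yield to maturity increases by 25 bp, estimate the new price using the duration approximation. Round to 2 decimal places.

Duration approximation: ΔP/P ≈ -D_mod · Δy = -13.37 × (+0.0025) = -0.033425.
New price ≈ 90.33 × (1 - 0.033425) = 87.31071975.

R$87.31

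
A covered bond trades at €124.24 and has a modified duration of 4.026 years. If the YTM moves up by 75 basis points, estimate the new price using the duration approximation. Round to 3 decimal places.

Duration approximation: ΔP/P ≈ -D_mod · Δy = -4.026 × (+0.0075) = -0.030195.
New price ≈ 124.24 × (1 - 0.030195) = 120.4885732.

€120.489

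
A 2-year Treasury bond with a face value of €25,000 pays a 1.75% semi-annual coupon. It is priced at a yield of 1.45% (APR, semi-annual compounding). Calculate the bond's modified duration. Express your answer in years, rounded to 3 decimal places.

1.960 years

Periodic yield y = 0.00725. First find Macaulay duration:
  t   CF        PV=CF/(1+0.00725)^t    t·PV
  1       218.75       217.1755       217.1755
  2       218.75       215.6123       431.2246
  3       218.75       214.0604       642.1811
  4    25,218.75    24,500.4721    98,001.8882
  Σ                 25,147.3202    99,292.4693
P = 25,147.3202; Macaulay duration = 99,292.4693 / 25,147.3202 = 3.94843 half-year periods = 1.97422 years.
Modified duration = D_Mac / (1 + y) = 1.97422 / 1.00725 = 1.96001 years.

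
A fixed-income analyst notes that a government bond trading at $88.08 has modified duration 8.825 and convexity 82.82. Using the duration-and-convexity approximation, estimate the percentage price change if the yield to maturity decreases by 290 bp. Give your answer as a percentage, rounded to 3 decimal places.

Duration effect: -D_mod·Δy = -8.825 × (-0.029) = +0.255925
Convexity effect: ½·C·(Δy)² = 0.5 × 82.82 × (-0.029)² = +0.03482581
ΔP/P ≈ +0.255925 + 0.03482581 = +0.29075081
= +29.075081%.

+29.075%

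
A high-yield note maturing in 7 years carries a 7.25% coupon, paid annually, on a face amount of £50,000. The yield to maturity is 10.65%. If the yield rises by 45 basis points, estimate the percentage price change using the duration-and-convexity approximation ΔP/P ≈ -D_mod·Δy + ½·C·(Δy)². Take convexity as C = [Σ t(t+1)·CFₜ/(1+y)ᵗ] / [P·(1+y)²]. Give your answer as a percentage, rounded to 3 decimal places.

-2.242%

With y = 0.1065:
  t   CF        PV=CF/(1+0.1065)^t    t·PV        t(t+1)·PV
  1     3,625.00     3,276.0958     3,276.0958       6,552.1916
  2     3,625.00     2,960.7734     5,921.5469      17,764.6406
  3     3,625.00     2,675.8007     8,027.4020      32,109.6079
  4     3,625.00     2,418.2564     9,673.0254      48,365.1271
  5     3,625.00     2,185.5005    10,927.5027      65,565.0164
  6     3,625.00     1,975.1474    11,850.8841      82,956.1889
  7    53,625.00    26,406.2893   184,844.0253   1,478,752.2020
  Σ                 41,897.8635   234,520.4822   1,732,064.9745
P = 41,897.8635; D_Mac = 5.59743 yrs; D_mod = 5.05868 yrs; C = 33.76521.
Duration effect: -5.05868 × (+0.0045) = -0.022764
Convexity effect: 0.5 × 33.76521 × (0.0045)² = +0.0003419
ΔP/P ≈ -0.022764 + 0.0003419 = -0.022422 = -2.2422%.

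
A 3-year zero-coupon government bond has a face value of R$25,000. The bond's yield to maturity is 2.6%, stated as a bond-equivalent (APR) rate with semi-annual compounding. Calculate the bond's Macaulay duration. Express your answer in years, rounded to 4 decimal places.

3.0000 years

A zero-coupon bond has a single cash flow at maturity, so its Macaulay duration equals its maturity: 3 years.
(Equivalently: 6 semi-annual periods ÷ 2 = 3 years.)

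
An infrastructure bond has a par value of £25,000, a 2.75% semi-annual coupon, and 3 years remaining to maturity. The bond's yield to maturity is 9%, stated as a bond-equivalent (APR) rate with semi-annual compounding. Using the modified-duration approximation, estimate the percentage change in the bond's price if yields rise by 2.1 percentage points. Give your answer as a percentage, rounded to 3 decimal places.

-5.805%

Periodic yield y = 0.045. Modified duration first:
  t   CF        PV=CF/(1+0.045)^t    t·PV
  1       343.75       328.9474       328.9474
  2       343.75       314.7822       629.5643
  3       343.75       301.2270       903.6809
  4       343.75       288.2555     1,153.0218
  5       343.75       275.8425     1,379.2127
  6    25,343.75    19,461.3576   116,768.1457
  Σ                 20,970.4121   121,162.5729
P = 20,970.4121; D_Mac = 5.77779 half-year periods = 2.88889 yrs; D_mod = 2.88889/(1+0.045) = 2.76449 yrs.
ΔP/P ≈ -D_mod · Δy = -2.76449 × (+0.021) = -0.058054 = -5.8054%.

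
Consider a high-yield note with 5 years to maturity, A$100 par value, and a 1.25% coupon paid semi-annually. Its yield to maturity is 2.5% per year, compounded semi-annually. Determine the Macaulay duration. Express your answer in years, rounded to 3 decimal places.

Periodic yield y = 0.0125. Discount each cash flow and weight by its period:
  t   CF        PV=CF/(1+0.0125)^t    t·PV
  1        0.625         0.6173         0.6173
  2        0.625         0.6097         1.2193
  3        0.625         0.6021         1.8064
  4        0.625         0.5947         2.3788
  5        0.625         0.5874         2.9368
  6        0.625         0.5801         3.4807
  7        0.625         0.5729         4.0106
  8        0.625         0.5659         4.5270
  9        0.625         0.5589         5.0300
  10     100.625        88.8701       888.7008
  Σ                     94.1590       914.7077
Price P = Σ PV = 94.1590.
Macaulay duration = Σ(t·PV) / P = 914.7077 / 94.1590 = 9.71450 half-year periods.
In years: 9.71450 / 2 = 4.85725 years.

4.857 years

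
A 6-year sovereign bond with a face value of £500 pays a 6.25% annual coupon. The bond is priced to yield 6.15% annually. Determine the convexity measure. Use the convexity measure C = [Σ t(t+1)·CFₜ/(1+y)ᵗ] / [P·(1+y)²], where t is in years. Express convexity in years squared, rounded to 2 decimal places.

With y = 0.0615:
  t   CF        PV=CF/(1+0.0615)^t    t·PV        t(t+1)·PV
  1        31.25        29.4395        29.4395          58.8789
  2        31.25        27.7338        55.4677         166.4030
  3        31.25        26.1270        78.3811         313.5243
  4        31.25        24.6133        98.4532         492.2662
  5        31.25        23.1873       115.9365         695.6188
  6       531.25       371.3462     2,228.0770      15,596.5392
  Σ                    502.4471     2,605.7550      17,323.2306
P = 502.4471.
Convexity = Σ t(t+1)·PV / [P·(1+y)²] = 17,323.2306 / (502.4471 × 1.126782) = 30.59839.

30.60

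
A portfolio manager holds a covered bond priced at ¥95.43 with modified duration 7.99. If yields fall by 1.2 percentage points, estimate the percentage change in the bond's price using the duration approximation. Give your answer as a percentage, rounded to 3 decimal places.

Duration approximation: ΔP/P ≈ -D_mod · Δy = -7.99 × (-0.012) = +0.095880.
As a percentage: +9.5880%.

+9.588%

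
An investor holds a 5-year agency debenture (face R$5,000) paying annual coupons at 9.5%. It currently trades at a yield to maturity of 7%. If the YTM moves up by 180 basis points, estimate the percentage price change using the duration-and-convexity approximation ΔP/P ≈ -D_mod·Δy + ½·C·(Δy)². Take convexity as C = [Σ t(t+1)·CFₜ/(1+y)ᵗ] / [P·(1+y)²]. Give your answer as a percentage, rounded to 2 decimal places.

-6.80%

With y = 0.07:
  t   CF        PV=CF/(1+0.07)^t    t·PV        t(t+1)·PV
  1       475.00       443.9252       443.9252         887.8505
  2       475.00       414.8834       829.7668       2,489.3004
  3       475.00       387.7415     1,163.2245       4,652.8979
  4       475.00       362.3752     1,449.5009       7,247.5045
  5     5,475.00     3,903.5993    19,517.9967     117,107.9800
  Σ                  5,512.5247    23,404.4141     132,385.5332
P = 5,512.5247; D_Mac = 4.24568 yrs; D_mod = 3.96792 yrs; C = 20.97599.
Duration effect: -3.96792 × (+0.018) = -0.071423
Convexity effect: 0.5 × 20.97599 × (0.018)² = +0.0033981
ΔP/P ≈ -0.071423 + 0.0033981 = -0.068025 = -6.8025%.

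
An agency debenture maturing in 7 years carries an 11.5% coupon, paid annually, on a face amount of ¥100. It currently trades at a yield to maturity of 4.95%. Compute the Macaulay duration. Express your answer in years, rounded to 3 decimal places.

Periodic yield y = 0.0495. Discount each cash flow and weight by its year:
  t   CF        PV=CF/(1+0.0495)^t    t·PV
  1        11.50        10.9576        10.9576
  2        11.50        10.4408        20.8816
  3        11.50         9.9483        29.8450
  4        11.50         9.4791        37.9165
  5        11.50         9.0320        45.1602
  6        11.50         8.6060        51.6362
  7       111.50        79.5056       556.5393
  Σ                    137.9695       752.9363
Price P = Σ PV = 137.9695.
Macaulay duration = Σ(t·PV) / P = 752.9363 / 137.9695 = 5.45727 years.

5.457 years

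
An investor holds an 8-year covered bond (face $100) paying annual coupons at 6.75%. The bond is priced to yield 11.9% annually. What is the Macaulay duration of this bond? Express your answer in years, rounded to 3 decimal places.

6.152 years

Periodic yield y = 0.119. Discount each cash flow and weight by its year:
  t   CF        PV=CF/(1+0.119)^t    t·PV
  1         6.75         6.0322         6.0322
  2         6.75         5.3907        10.7814
  3         6.75         4.8174        14.4522
  4         6.75         4.3051        17.2204
  5         6.75         3.8473        19.2364
  6         6.75         3.4381        20.6288
  7         6.75         3.0725        21.5076
  8       106.75        43.4237       347.3899
  Σ                     74.3270       457.2488
Price P = Σ PV = 74.3270.
Macaulay duration = Σ(t·PV) / P = 457.2488 / 74.3270 = 6.15185 years.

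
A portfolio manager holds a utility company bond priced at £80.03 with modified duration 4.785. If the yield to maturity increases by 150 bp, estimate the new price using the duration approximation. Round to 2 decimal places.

£74.29

Duration approximation: ΔP/P ≈ -D_mod · Δy = -4.785 × (+0.015) = -0.071775.
New price ≈ 80.03 × (1 - 0.071775) = 74.28584675.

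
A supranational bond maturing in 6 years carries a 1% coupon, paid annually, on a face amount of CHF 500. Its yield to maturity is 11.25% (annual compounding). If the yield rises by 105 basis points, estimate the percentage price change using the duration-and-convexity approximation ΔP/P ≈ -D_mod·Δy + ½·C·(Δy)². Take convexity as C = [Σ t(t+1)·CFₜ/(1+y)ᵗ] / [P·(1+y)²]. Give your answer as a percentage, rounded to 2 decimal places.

With y = 0.1125:
  t   CF        PV=CF/(1+0.1125)^t    t·PV        t(t+1)·PV
  1         5.00         4.4944         4.4944           8.9888
  2         5.00         4.0399         8.0798          24.2394
  3         5.00         3.6314        10.8941          43.5764
  4         5.00         3.2641        13.0566          65.2830
  5         5.00         2.9341        14.6703          88.0220
  6       505.00       266.3736     1,598.2419      11,187.6933
  Σ                    284.7375     1,649.4371      11,417.8027
P = 284.7375; D_Mac = 5.79283 yrs; D_mod = 5.20704 yrs; C = 32.39946.
Duration effect: -5.20704 × (+0.0105) = -0.054674
Convexity effect: 0.5 × 32.39946 × (0.0105)² = +0.0017860
ΔP/P ≈ -0.054674 + 0.0017860 = -0.052888 = -5.2888%.

-5.29%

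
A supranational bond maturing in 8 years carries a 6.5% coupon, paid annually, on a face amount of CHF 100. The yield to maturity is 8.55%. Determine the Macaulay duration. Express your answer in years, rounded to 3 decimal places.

6.376 years

Periodic yield y = 0.0855. Discount each cash flow and weight by its year:
  t   CF        PV=CF/(1+0.0855)^t    t·PV
  1         6.50         5.9880         5.9880
  2         6.50         5.5164        11.0327
  3         6.50         5.0819        15.2456
  4         6.50         4.6816        18.7264
  5         6.50         4.3128        21.5642
  6         6.50         3.9731        23.8389
  7         6.50         3.6602        25.6214
  8       106.50        55.2473       441.9783
  Σ                     88.4614       563.9956
Price P = Σ PV = 88.4614.
Macaulay duration = Σ(t·PV) / P = 563.9956 / 88.4614 = 6.37562 years.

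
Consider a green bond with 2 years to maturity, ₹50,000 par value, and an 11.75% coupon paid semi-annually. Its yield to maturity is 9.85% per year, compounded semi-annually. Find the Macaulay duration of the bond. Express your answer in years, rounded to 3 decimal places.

Periodic yield y = 0.04925. Discount each cash flow and weight by its period:
  t   CF        PV=CF/(1+0.04925)^t    t·PV
  1     2,937.50     2,799.6188     2,799.6188
  2     2,937.50     2,668.2095     5,336.4189
  3     2,937.50     2,542.9683     7,628.9048
  4    52,937.50    43,676.4685   174,705.8741
  Σ                 51,687.2650   190,470.8166
Price P = Σ PV = 51,687.2650.
Macaulay duration = Σ(t·PV) / P = 190,470.8166 / 51,687.2650 = 3.68506 half-year periods.
In years: 3.68506 / 2 = 1.84253 years.

1.843 years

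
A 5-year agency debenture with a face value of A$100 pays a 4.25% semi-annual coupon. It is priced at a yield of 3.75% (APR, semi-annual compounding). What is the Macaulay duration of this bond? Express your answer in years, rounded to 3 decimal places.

Periodic yield y = 0.01875. Discount each cash flow and weight by its period:
  t   CF        PV=CF/(1+0.01875)^t    t·PV
  1        2.125         2.0859         2.0859
  2        2.125         2.0475         4.0950
  3        2.125         2.0098         6.0294
  4        2.125         1.9728         7.8913
  5        2.125         1.9365         9.6826
  6        2.125         1.9009        11.4052
  7        2.125         1.8659        13.0612
  8        2.125         1.8315        14.6524
  9        2.125         1.7978        16.1805
  10     102.125        84.8117       848.1172
  Σ                    102.2604       933.2007
Price P = Σ PV = 102.2604.
Macaulay duration = Σ(t·PV) / P = 933.2007 / 102.2604 = 9.12573 half-year periods.
In years: 9.12573 / 2 = 4.56286 years.

4.563 years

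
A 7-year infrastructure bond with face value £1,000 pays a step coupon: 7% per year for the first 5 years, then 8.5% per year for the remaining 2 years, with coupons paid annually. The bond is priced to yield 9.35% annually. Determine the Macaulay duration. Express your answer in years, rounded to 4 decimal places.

Periodic yield y = 0.0935. Discount each cash flow and weight by its year:
  t   CF        PV=CF/(1+0.0935)^t    t·PV
  1        70.00        64.0146        64.0146
  2        70.00        58.5410       117.0821
  3        70.00        53.5355       160.6064
  4        70.00        48.9579       195.8316
  5        70.00        44.7718       223.8588
  6        85.00        49.7171       298.3029
  7     1,085.00       580.3610     4,062.5271
  Σ                    899.8990     5,122.2235
Price P = Σ PV = 899.8990.
Macaulay duration = Σ(t·PV) / P = 5,122.2235 / 899.8990 = 5.69200 years.

5.6920 years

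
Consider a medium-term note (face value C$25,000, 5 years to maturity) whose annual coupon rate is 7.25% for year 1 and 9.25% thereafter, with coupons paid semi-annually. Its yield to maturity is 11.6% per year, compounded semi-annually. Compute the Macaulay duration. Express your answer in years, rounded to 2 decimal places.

4.13 years

Periodic yield y = 0.058. Discount each cash flow and weight by its period:
  t   CF        PV=CF/(1+0.058)^t    t·PV
  1       906.25       856.5690       856.5690
  2       906.25       809.6115     1,619.2231
  3     1,156.25       976.3257     2,928.9772
  4     1,156.25       922.8032     3,691.2127
  5     1,156.25       872.2147     4,361.0736
  6     1,156.25       824.3995     4,946.3972
  7     1,156.25       779.2056     5,454.4393
  8     1,156.25       736.4892     5,891.9139
  9     1,156.25       696.1146     6,265.0313
  10   26,156.25    14,883.9706   148,839.7057
  Σ                 22,357.7037   184,854.5429
Price P = Σ PV = 22,357.7037.
Macaulay duration = Σ(t·PV) / P = 184,854.5429 / 22,357.7037 = 8.26805 half-year periods.
In years: 8.26805 / 2 = 4.13402 years.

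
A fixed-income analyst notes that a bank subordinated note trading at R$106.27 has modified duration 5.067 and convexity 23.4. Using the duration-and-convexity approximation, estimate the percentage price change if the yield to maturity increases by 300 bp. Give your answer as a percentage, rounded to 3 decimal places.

-14.148%

Duration effect: -D_mod·Δy = -5.067 × (+0.03) = -0.152010
Convexity effect: ½·C·(Δy)² = 0.5 × 23.4 × (0.03)² = +0.0105300
ΔP/P ≈ -0.152010 + 0.0105300 = -0.141480
= -14.1480%.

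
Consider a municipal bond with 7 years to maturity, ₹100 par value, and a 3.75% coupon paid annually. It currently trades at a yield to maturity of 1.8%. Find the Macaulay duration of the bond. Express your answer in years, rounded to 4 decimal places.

Periodic yield y = 0.018. Discount each cash flow and weight by its year:
  t   CF        PV=CF/(1+0.018)^t    t·PV
  1         3.75         3.6837         3.6837
  2         3.75         3.6186         7.2371
  3         3.75         3.5546        10.6637
  4         3.75         3.4917        13.9669
  5         3.75         3.4300        17.1499
  6         3.75         3.3693        20.2160
  7       103.75        91.5701       640.9907
  Σ                    112.7180       713.9081
Price P = Σ PV = 112.7180.
Macaulay duration = Σ(t·PV) / P = 713.9081 / 112.7180 = 6.33358 years.

6.3336 years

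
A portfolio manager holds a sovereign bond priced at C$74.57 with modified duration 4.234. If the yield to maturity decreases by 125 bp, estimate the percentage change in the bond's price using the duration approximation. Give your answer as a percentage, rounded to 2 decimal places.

+5.29%

Duration approximation: ΔP/P ≈ -D_mod · Δy = -4.234 × (-0.0125) = +0.052925.
As a percentage: +5.2925%.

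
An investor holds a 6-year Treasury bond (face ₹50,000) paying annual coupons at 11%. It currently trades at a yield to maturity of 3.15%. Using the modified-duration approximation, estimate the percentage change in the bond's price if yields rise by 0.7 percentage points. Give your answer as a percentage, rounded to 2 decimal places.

-3.34%

Periodic yield y = 0.0315. Modified duration first:
  t   CF        PV=CF/(1+0.0315)^t    t·PV
  1     5,500.00     5,332.0407     5,332.0407
  2     5,500.00     5,169.2106    10,338.4212
  3     5,500.00     5,011.3530    15,034.0589
  4     5,500.00     4,858.3160    19,433.2640
  5     5,500.00     4,709.9525    23,549.7625
  6    55,500.00    46,076.2992   276,457.7949
  Σ                 71,157.1719   350,145.3423
P = 71,157.1719; D_Mac = 4.92073 yrs; D_mod = 4.92073/(1+0.0315) = 4.77046 yrs.
ΔP/P ≈ -D_mod · Δy = -4.77046 × (+0.007) = -0.033393 = -3.3393%.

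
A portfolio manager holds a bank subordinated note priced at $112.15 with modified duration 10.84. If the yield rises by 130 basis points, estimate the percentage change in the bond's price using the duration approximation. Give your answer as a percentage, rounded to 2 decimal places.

Duration approximation: ΔP/P ≈ -D_mod · Δy = -10.84 × (+0.013) = -0.140920.
As a percentage: -14.0920%.

-14.09%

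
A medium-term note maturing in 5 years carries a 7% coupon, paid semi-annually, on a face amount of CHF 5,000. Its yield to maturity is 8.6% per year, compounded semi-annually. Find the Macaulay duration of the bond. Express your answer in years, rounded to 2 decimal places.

4.28 years

Periodic yield y = 0.043. Discount each cash flow and weight by its period:
  t   CF        PV=CF/(1+0.043)^t    t·PV
  1       175.00       167.7852       167.7852
  2       175.00       160.8679       321.7358
  3       175.00       154.2358       462.7073
  4       175.00       147.8771       591.5083
  5       175.00       141.7805       708.9025
  6       175.00       135.9353       815.6117
  7       175.00       130.3310       912.3173
  8       175.00       124.9579       999.6629
  9       175.00       119.8062     1,078.2557
  10    5,175.00     3,396.7788    33,967.7883
  Σ                  4,680.3557    40,026.2751
Price P = Σ PV = 4,680.3557.
Macaulay duration = Σ(t·PV) / P = 40,026.2751 / 4,680.3557 = 8.55197 half-year periods.
In years: 8.55197 / 2 = 4.27599 years.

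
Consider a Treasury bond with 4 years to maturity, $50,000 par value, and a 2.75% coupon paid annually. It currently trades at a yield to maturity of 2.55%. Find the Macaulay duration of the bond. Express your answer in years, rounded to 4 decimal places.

3.8429 years

Periodic yield y = 0.0255. Discount each cash flow and weight by its year:
  t   CF        PV=CF/(1+0.0255)^t    t·PV
  1     1,375.00     1,340.8094     1,340.8094
  2     1,375.00     1,307.4689     2,614.9378
  3     1,375.00     1,274.9575     3,824.8725
  4    51,375.00    46,452.5090   185,810.0360
  Σ                 50,375.7447   193,590.6556
Price P = Σ PV = 50,375.7447.
Macaulay duration = Σ(t·PV) / P = 193,590.6556 / 50,375.7447 = 3.84293 years.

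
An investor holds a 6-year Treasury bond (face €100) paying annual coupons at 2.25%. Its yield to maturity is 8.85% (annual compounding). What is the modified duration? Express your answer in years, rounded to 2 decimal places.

Periodic yield y = 0.0885. First find Macaulay duration:
  t   CF        PV=CF/(1+0.0885)^t    t·PV
  1         2.25         2.0671         2.0671
  2         2.25         1.8990         3.7980
  3         2.25         1.7446         5.2338
  4         2.25         1.6028         6.4110
  5         2.25         1.4724         7.3622
  6       102.25        61.4742       368.8451
  Σ                     70.2601       393.7172
P = 70.2601; Macaulay duration = 393.7172 / 70.2601 = 5.60371 years.
Modified duration = D_Mac / (1 + y) = 5.60371 / 1.0885 = 5.14811 years.

5.15 years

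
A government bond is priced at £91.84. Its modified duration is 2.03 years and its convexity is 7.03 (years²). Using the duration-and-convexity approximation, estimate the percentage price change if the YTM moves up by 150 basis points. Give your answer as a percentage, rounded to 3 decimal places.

-2.966%

Duration effect: -D_mod·Δy = -2.03 × (+0.015) = -0.030450
Convexity effect: ½·C·(Δy)² = 0.5 × 7.03 × (0.015)² = +0.000790875
ΔP/P ≈ -0.030450 + 0.000790875 = -0.029659125
= -2.9659125%.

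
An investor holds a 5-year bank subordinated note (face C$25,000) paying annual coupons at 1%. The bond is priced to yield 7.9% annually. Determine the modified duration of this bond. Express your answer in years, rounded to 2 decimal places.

4.52 years

Periodic yield y = 0.079. First find Macaulay duration:
  t   CF        PV=CF/(1+0.079)^t    t·PV
  1       250.00       231.6960       231.6960
  2       250.00       214.7322       429.4643
  3       250.00       199.0104       597.0311
  4       250.00       184.4396       737.7585
  5    25,250.00    17,264.5061    86,322.5306
  Σ                 18,094.3843    88,318.4805
P = 18,094.3843; Macaulay duration = 88,318.4805 / 18,094.3843 = 4.88099 years.
Modified duration = D_Mac / (1 + y) = 4.88099 / 1.079 = 4.52362 years.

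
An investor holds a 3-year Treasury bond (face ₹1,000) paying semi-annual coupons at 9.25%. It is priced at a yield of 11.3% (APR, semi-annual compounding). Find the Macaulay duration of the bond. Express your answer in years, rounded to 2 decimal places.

2.68 years

Periodic yield y = 0.0565. Discount each cash flow and weight by its period:
  t   CF        PV=CF/(1+0.0565)^t    t·PV
  1        46.25        43.7766        43.7766
  2        46.25        41.4355        82.8710
  3        46.25        39.2196       117.6588
  4        46.25        37.1222       148.4888
  5        46.25        35.1370       175.6848
  6     1,046.25       752.3475     4,514.0848
  Σ                    949.0384     5,082.5649
Price P = Σ PV = 949.0384.
Macaulay duration = Σ(t·PV) / P = 5,082.5649 / 949.0384 = 5.35549 half-year periods.
In years: 5.35549 / 2 = 2.67774 years.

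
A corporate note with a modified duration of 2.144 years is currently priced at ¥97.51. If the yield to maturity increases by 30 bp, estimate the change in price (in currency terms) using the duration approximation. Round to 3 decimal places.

Duration approximation: ΔP/P ≈ -D_mod · Δy = -2.144 × (+0.003) = -0.006432.
ΔP ≈ 97.51 × (-0.006432) = -0.62718432.

-¥0.627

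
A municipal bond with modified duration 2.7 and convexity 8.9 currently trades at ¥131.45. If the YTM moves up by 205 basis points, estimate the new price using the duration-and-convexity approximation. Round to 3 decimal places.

Duration effect: -D_mod·Δy = -2.7 × (+0.0205) = -0.055350
Convexity effect: ½·C·(Δy)² = 0.5 × 8.9 × (0.0205)² = +0.0018701125
ΔP/P ≈ -0.055350 + 0.0018701125 = -0.0534798875
New price ≈ 131.45 × (1 - 0.0534798875) = 124.420068788125.

¥124.420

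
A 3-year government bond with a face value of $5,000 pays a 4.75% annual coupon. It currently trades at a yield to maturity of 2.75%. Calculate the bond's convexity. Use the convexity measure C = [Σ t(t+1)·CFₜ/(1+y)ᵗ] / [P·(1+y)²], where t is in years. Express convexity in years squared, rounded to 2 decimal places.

With y = 0.0275:
  t   CF        PV=CF/(1+0.0275)^t    t·PV        t(t+1)·PV
  1       237.50       231.1436       231.1436         462.2871
  2       237.50       224.9572       449.9145       1,349.7434
  3     5,237.50     4,828.1254    14,484.3763      57,937.5052
  Σ                  5,284.2262    15,165.4343      59,749.5357
P = 5,284.2262.
Convexity = Σ t(t+1)·PV / [P·(1+y)²] = 59,749.5357 / (5,284.2262 × 1.055756) = 10.71000.

10.71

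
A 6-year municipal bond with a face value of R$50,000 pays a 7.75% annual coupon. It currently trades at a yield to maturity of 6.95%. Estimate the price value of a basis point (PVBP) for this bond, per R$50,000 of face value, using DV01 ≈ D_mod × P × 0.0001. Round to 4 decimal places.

Periodic yield y = 0.0695.
  t   CF        PV=CF/(1+0.0695)^t    t·PV
  1     3,875.00     3,623.1884     3,623.1884
  2     3,875.00     3,387.7404     6,775.4809
  3     3,875.00     3,167.5927     9,502.7782
  4     3,875.00     2,961.7511    11,847.0042
  5     3,875.00     2,769.2857    13,846.4285
  6    53,875.00    36,000.0041   216,000.0243
  Σ                 51,909.5624   261,594.9046
P = 51,909.5624; D_Mac = 5.03944 yrs; D_mod = 4.71195 yrs.
DV01 ≈ 4.71195 × 51,909.5624 × 0.0001 = 24.459552.

R$24.4596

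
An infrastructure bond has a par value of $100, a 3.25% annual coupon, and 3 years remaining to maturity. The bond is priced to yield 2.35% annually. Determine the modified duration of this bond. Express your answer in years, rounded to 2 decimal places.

2.84 years

Periodic yield y = 0.0235. First find Macaulay duration:
  t   CF        PV=CF/(1+0.0235)^t    t·PV
  1         3.25         3.1754         3.1754
  2         3.25         3.1025         6.2049
  3       103.25        96.3001       288.9002
  Σ                    102.5779       298.2805
P = 102.5779; Macaulay duration = 298.2805 / 102.5779 = 2.90784 years.
Modified duration = D_Mac / (1 + y) = 2.90784 / 1.0235 = 2.84108 years.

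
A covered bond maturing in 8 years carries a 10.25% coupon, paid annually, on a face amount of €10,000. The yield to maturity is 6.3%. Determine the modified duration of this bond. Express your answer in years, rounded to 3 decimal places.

5.707 years

Periodic yield y = 0.063. First find Macaulay duration:
  t   CF        PV=CF/(1+0.063)^t    t·PV
  1     1,025.00       964.2521       964.2521
  2     1,025.00       907.1045     1,814.2091
  3     1,025.00       853.3439     2,560.0316
  4     1,025.00       802.7694     3,211.0776
  5     1,025.00       755.1923     3,775.9614
  6     1,025.00       710.4349     4,262.6093
  7     1,025.00       668.3301     4,678.3106
  8    11,025.00     6,762.5810    54,100.6482
  Σ                 12,424.0082    75,367.0999
P = 12,424.0082; Macaulay duration = 75,367.0999 / 12,424.0082 = 6.06625 years.
Modified duration = D_Mac / (1 + y) = 6.06625 / 1.063 = 5.70672 years.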